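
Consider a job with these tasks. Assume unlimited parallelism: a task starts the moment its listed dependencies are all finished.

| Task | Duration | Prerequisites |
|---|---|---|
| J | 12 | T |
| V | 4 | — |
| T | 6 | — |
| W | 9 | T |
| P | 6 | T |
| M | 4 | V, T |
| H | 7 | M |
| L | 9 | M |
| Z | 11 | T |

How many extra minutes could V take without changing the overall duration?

Critical path: T→M→L = 6+4+9 = 19, so the finish is 19 minutes.
Longest path through V: 17 minutes (earliest finish 4, latest finish 6).
Float = 19 − 17 = 2.

2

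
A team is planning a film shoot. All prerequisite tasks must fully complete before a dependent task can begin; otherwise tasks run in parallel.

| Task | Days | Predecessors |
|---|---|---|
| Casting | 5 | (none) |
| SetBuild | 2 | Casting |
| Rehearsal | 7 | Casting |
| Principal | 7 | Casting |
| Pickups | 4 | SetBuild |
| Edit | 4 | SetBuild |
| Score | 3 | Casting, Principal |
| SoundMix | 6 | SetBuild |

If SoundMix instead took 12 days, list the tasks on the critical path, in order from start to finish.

The binding path is Casting→Principal→Score = 5+7+3 = 15; finish at 15 days.
SoundMix is off the critical path — its longest chain is 13 days, giving 2 of slack.
Now Casting→SetBuild→SoundMix = 5+2+12 = 19 is longest, so the finish becomes 19 days.

Casting, SetBuild, SoundMix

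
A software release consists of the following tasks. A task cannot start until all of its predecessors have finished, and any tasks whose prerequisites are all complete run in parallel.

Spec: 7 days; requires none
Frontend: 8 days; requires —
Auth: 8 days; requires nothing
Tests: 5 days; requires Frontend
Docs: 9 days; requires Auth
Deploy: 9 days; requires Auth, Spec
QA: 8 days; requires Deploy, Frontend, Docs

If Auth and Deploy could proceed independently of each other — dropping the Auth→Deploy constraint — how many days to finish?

Before: longest chain Auth→Docs→QA = 8+9+8 = 25, finish 25.
Without Auth→Deploy, Deploy's earliest start moves from 8 to 7.
After: Auth→Docs→QA = 8+9+8 = 25 → 25 days.

25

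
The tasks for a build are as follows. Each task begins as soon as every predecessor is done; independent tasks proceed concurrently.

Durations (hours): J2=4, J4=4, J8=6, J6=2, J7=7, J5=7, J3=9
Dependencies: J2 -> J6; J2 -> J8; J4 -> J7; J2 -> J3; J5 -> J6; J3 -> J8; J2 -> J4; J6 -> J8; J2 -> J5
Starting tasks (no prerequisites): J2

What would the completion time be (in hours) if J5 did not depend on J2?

19

Original critical path: J2→J3→J8 = 4+9+6 = 19 ⇒ 19 hours.
Without J2→J5, J5's earliest start moves from 4 to 0.
The longest chain is now J2→J3→J8 = 4+9+6 = 19, so the project takes 19 hours.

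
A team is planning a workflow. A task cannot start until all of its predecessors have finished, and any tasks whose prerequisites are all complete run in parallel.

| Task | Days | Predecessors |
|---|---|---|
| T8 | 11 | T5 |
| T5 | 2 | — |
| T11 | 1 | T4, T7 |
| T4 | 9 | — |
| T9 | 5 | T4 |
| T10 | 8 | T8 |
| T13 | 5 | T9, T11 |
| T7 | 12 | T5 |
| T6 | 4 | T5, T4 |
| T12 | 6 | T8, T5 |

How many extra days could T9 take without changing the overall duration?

2

The longest chain is T5→T8→T10 = 2+11+8 = 21; overall finish 21 days.
T9 finishes as early as 14 and must finish by 16.
Float = 21 − 19 = 2.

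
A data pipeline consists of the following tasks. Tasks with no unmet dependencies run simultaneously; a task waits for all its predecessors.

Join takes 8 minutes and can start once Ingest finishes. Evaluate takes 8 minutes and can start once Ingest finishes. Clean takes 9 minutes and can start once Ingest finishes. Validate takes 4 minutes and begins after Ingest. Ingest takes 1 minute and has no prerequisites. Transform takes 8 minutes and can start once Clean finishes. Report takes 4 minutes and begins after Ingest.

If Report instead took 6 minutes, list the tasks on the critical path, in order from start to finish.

Baseline: Ingest→Clean→Transform = 1+9+8 = 18 → 18 minutes.
Report is off the critical path — its longest chain is 5 minutes, giving 13 of slack.
The critical path is still Ingest→Clean→Transform; finish is now 18 minutes.

Ingest, Clean, Transform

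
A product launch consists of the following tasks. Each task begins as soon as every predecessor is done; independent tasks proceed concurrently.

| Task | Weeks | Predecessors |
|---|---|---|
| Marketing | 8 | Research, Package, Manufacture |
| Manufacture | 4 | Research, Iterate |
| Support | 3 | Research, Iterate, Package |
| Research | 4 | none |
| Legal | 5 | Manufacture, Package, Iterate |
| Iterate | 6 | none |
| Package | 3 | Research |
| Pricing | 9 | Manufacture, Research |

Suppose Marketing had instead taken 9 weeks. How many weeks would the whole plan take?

19

Critical path before the change: Iterate→Manufacture→Pricing = 6+4+9 = 19 giving 19 weeks.
Marketing is off the critical path — its longest chain is 18 weeks, giving 1 of slack.
No other chain overtakes it, so the finish is 19 weeks.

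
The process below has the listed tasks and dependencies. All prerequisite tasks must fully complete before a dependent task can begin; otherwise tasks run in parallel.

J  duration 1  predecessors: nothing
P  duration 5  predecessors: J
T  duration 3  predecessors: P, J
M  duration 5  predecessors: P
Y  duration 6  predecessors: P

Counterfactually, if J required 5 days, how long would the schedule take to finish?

Actual critical path: J→P→Y = 1+5+6 = 12 ⇒ 12 days.
J is on the critical path; changing it to 5 makes that path 16 days.
No other chain overtakes it, so the finish is 16 days.

16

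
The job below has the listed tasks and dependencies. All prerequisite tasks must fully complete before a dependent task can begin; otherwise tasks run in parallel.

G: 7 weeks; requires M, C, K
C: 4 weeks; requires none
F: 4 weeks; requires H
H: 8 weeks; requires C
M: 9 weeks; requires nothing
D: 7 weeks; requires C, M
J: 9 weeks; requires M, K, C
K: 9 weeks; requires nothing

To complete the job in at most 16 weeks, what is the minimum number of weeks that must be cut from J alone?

Current finish: 18 weeks; target: 16.
J is on every critical path, so each week cut from J cuts the finish by one (this holds down to a finish of 16).
Need 18 − 16 = 2 weeks off J → J becomes 7 weeks, finish becomes 16.

2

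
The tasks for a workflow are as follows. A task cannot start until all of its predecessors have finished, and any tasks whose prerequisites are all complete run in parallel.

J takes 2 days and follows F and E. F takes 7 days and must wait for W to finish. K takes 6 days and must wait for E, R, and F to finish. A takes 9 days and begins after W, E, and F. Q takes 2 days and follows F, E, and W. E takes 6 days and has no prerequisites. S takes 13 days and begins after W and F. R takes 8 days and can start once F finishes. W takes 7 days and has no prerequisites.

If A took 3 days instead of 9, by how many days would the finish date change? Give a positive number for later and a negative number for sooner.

Baseline: W→F→R→K = 7+7+8+6 = 28 → 28 days.
A is off the critical path — its longest chain is 23 days, giving 5 of slack.
No other chain overtakes it, so the finish is 28 days.
Change in finish: 28 − 28 = +0 days.

0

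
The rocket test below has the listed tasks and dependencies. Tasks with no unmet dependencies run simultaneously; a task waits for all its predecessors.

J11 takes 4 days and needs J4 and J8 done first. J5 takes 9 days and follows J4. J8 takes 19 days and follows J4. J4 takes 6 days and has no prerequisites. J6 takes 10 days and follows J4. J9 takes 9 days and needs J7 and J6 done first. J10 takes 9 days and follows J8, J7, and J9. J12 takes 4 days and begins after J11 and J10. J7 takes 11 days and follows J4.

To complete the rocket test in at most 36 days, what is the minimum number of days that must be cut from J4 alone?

Current finish: 39 days; target: 36.
J4 is on every critical path, so each day cut from J4 cuts the finish by one (this holds down to a finish of 34).
Need 39 − 36 = 3 days off J4 → J4 becomes 3 days, finish becomes 36.

3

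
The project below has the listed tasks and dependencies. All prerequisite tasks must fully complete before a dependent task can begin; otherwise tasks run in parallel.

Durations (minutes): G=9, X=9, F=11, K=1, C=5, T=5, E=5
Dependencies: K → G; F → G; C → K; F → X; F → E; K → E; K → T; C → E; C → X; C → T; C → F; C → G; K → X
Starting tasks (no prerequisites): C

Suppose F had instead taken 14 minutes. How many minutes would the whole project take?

Baseline: C→F→X = 5+11+9 = 25 → 25 minutes.
F is on the critical path; changing it to 14 makes that path 28 minutes.
That remains the longest chain; total 28 minutes.

28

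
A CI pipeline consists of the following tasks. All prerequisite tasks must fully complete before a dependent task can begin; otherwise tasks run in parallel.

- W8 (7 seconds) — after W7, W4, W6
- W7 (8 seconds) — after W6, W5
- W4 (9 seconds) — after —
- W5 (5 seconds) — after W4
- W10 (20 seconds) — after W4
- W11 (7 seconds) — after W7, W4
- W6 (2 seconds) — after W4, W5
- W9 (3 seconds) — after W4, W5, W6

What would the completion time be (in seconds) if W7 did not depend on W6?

29

Original critical path: W4→W5→W6→W7→W8 = 9+5+2+8+7 = 31 ⇒ 31 seconds.
Without W6→W7, W7's earliest start moves from 16 to 14.
New critical path: W4→W5→W7→W8 = 9+5+8+7 = 29 ⇒ 29 seconds.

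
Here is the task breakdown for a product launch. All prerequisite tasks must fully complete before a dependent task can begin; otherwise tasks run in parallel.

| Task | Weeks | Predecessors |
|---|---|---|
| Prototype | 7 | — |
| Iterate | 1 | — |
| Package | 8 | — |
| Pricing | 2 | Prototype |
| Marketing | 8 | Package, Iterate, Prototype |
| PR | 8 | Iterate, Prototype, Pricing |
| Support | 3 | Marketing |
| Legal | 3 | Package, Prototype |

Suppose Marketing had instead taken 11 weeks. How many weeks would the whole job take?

22

As given, the longest chain is Package→Marketing→Support = 8+8+3 = 19, so the finish is 19 weeks.
Since Marketing is critical, the +3 change carries straight to that chain (now 22 weeks).
No other chain overtakes it, so the finish is 22 weeks.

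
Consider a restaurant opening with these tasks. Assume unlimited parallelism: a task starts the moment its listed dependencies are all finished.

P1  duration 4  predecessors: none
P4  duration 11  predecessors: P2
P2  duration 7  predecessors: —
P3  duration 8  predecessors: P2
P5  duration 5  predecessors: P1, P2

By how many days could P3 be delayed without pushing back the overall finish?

3

P2→P4 = 7+11 = 18 sets the makespan at 18 days.
P3 finishes as early as 15 and must finish by 18.
Float = 18 − 15 = 3.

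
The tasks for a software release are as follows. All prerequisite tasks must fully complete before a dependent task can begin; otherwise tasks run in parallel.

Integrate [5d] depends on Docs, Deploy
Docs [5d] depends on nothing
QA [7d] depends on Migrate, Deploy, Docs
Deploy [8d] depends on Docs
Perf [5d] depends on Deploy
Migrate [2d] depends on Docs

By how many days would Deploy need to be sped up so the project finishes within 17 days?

Current finish: 20 days; target: 17.
Deploy is on every critical path, so each day cut from Deploy cuts the finish by one (this holds down to a finish of 14).
Need 20 − 17 = 3 days off Deploy → Deploy becomes 5 days, finish becomes 17.

3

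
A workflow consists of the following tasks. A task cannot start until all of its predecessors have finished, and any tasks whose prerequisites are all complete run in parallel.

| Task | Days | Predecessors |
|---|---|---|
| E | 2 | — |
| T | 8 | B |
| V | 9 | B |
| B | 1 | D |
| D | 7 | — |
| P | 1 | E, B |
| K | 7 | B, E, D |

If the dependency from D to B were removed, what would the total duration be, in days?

Before: longest chain D→B→V = 7+1+9 = 17, finish 17.
Without D→B, B's earliest start moves from 7 to 0.
After: D→K = 7+7 = 14 → 14 days.

14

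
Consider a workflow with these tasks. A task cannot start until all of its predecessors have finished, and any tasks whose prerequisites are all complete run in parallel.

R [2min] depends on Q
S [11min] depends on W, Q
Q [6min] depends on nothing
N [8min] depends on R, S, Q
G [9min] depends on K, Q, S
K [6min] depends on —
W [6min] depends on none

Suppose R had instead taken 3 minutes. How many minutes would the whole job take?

26

Baseline: Q→S→G = 6+11+9 = 26 → 26 minutes.
R is off the critical path — its longest chain is 16 minutes, giving 10 of slack.
That remains the longest chain; total 26 minutes.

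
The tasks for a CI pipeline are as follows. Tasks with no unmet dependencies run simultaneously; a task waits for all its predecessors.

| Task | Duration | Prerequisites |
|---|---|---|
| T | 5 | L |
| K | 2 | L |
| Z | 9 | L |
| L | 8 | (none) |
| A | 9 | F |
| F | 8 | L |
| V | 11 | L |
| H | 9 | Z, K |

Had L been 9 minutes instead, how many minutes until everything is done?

As given, the longest chain is L→Z→H = 8+9+9 = 26, so the finish is 26 minutes.
L lies on that path, so at 9 minutes the path becomes 27 minutes.
No other chain overtakes it, so the finish is 27 minutes.

27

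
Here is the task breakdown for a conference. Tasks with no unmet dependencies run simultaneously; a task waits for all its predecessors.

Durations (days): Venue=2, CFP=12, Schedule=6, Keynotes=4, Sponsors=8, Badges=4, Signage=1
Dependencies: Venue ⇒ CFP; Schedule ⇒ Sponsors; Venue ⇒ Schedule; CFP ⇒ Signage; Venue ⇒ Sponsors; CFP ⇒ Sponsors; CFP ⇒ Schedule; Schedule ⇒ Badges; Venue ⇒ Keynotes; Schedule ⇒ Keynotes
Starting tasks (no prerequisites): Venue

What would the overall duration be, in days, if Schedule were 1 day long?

As given, the longest chain is Venue→CFP→Schedule→Sponsors = 2+12+6+8 = 28, so the finish is 28 days.
Schedule lies on that path, so at 1 day the path becomes 23 days.
No other chain overtakes it, so the finish is 23 days.

23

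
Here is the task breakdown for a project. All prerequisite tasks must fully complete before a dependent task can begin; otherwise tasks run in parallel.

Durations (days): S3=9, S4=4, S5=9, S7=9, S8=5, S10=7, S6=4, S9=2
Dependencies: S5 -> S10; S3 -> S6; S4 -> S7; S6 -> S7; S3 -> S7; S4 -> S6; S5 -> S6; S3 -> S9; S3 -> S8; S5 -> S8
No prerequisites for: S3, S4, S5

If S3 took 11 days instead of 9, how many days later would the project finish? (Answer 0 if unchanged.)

Baseline: S3→S6→S7 = 9+4+9 = 22 → 22 days.
S3 is on the critical path; changing it to 11 makes that path 24 days.
No other chain overtakes it, so the finish is 24 days.
Change in finish: 24 − 22 = +2 days.

2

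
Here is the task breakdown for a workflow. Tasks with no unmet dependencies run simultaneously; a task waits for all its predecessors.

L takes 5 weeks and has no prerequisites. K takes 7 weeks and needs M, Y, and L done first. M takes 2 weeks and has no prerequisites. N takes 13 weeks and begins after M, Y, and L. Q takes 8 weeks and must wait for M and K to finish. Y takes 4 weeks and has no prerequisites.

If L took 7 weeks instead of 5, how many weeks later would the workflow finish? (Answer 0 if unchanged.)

2

As given, the longest chain is L→K→Q = 5+7+8 = 20, so the finish is 20 weeks.
L is on the critical path; changing it to 7 makes that path 22 weeks.
That remains the longest chain; total 22 weeks.
Change in finish: 22 − 20 = +2 weeks.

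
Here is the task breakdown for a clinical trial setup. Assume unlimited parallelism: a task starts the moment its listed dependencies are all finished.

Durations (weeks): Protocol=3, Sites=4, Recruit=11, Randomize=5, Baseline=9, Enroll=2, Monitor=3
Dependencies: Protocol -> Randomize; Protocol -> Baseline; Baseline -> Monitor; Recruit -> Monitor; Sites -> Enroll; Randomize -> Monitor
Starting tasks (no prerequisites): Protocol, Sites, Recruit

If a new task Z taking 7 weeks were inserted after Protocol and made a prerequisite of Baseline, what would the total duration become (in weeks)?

22

Originally the schedule takes 15 weeks.
With Z inserted, Baseline now waits for max(Protocol, Z).
New critical path: Protocol→Z→Baseline→Monitor = 3+7+9+3 = 22 ⇒ 22 weeks.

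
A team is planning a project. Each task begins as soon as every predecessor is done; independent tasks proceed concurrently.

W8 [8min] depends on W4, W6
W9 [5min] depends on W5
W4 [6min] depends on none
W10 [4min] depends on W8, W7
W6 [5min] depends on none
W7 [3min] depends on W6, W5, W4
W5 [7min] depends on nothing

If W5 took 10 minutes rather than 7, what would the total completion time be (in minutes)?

18

The binding path is W4→W8→W10 = 6+8+4 = 18; finish at 18 minutes.
W5 is off the critical path — its longest chain is 14 minutes, giving 4 of slack.
The critical path is still W4→W8→W10; finish is now 18 minutes.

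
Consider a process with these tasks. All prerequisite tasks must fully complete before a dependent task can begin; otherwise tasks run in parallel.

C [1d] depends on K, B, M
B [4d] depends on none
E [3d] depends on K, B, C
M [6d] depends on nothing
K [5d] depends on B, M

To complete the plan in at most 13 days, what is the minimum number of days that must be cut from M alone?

Current finish: 15 days; target: 13.
M is on every critical path, so each day cut from M cuts the finish by one (this holds down to a finish of 13).
Need 15 − 13 = 2 days off M → M becomes 4 days, finish becomes 13.

2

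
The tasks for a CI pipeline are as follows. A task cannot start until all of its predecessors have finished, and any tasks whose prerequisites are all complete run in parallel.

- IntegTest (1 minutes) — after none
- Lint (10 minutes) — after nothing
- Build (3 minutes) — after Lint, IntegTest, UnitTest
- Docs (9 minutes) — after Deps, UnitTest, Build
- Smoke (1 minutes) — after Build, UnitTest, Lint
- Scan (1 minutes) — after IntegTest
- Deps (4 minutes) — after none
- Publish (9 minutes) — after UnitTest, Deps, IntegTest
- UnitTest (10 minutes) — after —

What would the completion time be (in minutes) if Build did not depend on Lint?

Original critical path: Lint→Build→Docs = 10+3+9 = 22 ⇒ 22 minutes.
Dropping Lint→Build doesn't change Build's earliest start (10); another predecessor still binds.
The longest chain is now UnitTest→Build→Docs = 10+3+9 = 22, so the project takes 22 minutes.

22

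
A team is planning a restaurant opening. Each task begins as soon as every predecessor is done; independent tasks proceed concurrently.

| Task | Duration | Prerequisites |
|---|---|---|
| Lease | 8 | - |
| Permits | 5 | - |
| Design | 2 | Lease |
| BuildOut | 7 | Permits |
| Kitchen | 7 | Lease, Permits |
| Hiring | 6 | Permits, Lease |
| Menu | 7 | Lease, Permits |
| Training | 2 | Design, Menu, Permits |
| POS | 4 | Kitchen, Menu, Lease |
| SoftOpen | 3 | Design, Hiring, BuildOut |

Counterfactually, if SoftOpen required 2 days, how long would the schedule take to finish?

19

Critical path before the change: Lease→Kitchen→POS = 8+7+4 = 19 giving 19 days.
SoftOpen is off the critical path — its longest chain is 17 days, giving 2 of slack.
That remains the longest chain; total 19 days.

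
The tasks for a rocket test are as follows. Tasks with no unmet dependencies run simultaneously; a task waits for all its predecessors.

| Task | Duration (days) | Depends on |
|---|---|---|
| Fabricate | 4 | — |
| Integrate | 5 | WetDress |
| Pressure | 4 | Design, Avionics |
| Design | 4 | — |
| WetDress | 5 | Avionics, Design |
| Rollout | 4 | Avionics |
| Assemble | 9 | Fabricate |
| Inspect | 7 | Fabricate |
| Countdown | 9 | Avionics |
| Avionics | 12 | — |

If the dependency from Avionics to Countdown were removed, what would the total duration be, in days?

22

With the dependency in place, Avionics→WetDress→Integrate = 12+5+5 = 22 sets the finish at 22 days.
Without Avionics→Countdown, Countdown's earliest start moves from 12 to 0.
The longest chain is now Avionics→WetDress→Integrate = 12+5+5 = 22, so the rocket test takes 22 days.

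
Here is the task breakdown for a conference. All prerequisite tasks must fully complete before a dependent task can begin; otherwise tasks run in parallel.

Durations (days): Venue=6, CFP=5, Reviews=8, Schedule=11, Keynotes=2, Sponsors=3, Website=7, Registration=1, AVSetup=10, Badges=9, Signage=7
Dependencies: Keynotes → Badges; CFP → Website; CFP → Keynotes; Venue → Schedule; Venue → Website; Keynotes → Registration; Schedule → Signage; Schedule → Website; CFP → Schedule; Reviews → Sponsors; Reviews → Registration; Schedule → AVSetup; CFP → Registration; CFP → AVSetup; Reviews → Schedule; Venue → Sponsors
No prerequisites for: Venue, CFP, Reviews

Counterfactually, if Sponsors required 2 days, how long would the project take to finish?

29

As given, the longest chain is Reviews→Schedule→AVSetup = 8+11+10 = 29, so the finish is 29 days.
Sponsors has 18 days of float (longest path through it is 11).
That remains the longest chain; total 29 days.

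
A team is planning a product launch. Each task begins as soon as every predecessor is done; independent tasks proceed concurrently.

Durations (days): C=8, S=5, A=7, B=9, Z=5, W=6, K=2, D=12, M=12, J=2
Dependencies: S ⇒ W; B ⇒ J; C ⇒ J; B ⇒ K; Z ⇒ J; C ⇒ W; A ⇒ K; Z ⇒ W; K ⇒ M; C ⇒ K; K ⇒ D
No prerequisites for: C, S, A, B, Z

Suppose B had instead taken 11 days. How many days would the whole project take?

25

As given, the longest chain is B→K→D = 9+2+12 = 23, so the finish is 23 days.
B is on the critical path; changing it to 11 makes that path 25 days.
No other chain overtakes it, so the finish is 25 days.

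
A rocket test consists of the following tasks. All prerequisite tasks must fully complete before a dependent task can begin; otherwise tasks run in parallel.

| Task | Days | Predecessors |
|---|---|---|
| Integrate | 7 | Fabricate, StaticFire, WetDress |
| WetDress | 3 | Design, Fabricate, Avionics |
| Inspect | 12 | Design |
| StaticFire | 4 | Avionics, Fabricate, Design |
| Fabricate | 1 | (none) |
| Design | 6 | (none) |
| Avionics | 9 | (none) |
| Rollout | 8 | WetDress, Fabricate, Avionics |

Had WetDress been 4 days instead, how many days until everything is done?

21

As given, the longest chain is Avionics→WetDress→Rollout = 9+3+8 = 20, so the finish is 20 days.
Since WetDress is critical, the +1 change carries straight to that chain (now 21 days).
That remains the longest chain; total 21 days.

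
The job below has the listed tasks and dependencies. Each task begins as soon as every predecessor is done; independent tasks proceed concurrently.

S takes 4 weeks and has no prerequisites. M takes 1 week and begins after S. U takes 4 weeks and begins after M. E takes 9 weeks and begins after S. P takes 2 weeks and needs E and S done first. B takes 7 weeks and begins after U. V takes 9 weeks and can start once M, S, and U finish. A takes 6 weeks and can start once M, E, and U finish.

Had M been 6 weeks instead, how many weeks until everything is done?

Baseline: S→E→A = 4+9+6 = 19 → 19 weeks.
The longest path through M is only 18 weeks, so M has float 1.
New critical path: S→M→U→V = 4+6+4+9 = 23 ⇒ 23 weeks.

23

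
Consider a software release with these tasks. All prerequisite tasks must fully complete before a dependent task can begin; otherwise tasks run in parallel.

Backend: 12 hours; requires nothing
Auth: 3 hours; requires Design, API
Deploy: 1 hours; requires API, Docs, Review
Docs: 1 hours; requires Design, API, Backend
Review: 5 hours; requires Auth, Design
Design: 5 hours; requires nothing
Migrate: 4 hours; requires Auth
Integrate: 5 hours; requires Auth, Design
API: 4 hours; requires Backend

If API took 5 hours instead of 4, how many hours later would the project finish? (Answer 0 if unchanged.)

1

Actual critical path: Backend→API→Auth→Review→Deploy = 12+4+3+5+1 = 25 ⇒ 25 hours.
API is on the critical path; changing it to 5 makes that path 26 hours.
That remains the longest chain; total 26 hours.
Change in finish: 26 − 25 = +1 hours.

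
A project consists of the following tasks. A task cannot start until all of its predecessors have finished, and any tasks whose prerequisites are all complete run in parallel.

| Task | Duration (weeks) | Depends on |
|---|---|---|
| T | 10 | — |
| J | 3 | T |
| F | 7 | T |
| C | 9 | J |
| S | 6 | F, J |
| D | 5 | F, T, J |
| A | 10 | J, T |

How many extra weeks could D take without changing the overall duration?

T→J→A = 10+3+10 = 23 sets the makespan at 23 weeks.
The longest chain containing D totals 22 weeks.
So D can slip 23 − 22 = 1 week.

1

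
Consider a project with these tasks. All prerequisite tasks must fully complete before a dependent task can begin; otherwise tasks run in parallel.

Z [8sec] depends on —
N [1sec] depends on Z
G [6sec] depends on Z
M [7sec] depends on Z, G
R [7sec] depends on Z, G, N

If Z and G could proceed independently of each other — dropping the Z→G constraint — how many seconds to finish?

Before: longest chain Z→G→M = 8+6+7 = 21, finish 21.
Without Z→G, G's earliest start moves from 8 to 0.
The longest chain is now Z→N→R = 8+1+7 = 16, so the plan takes 16 seconds.

16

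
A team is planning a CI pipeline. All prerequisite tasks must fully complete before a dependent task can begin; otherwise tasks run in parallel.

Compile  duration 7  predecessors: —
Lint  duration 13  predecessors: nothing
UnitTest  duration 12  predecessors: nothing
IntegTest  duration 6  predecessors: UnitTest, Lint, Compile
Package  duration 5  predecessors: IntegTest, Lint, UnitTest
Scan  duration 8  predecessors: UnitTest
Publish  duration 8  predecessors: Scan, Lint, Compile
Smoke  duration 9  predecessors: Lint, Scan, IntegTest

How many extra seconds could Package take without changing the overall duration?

5

UnitTest→Scan→Smoke = 12+8+9 = 29 sets the makespan at 29 seconds.
Longest path through Package: 24 seconds (earliest finish 24, latest finish 29).
So Package can slip 29 − 24 = 5 seconds.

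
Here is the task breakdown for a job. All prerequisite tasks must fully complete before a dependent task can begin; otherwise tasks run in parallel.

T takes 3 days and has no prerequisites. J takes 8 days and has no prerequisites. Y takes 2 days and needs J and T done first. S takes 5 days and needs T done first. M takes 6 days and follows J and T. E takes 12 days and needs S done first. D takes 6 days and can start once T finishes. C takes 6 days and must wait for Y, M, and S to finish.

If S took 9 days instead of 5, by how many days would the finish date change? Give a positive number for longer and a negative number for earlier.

As given, the longest chain is T→S→E = 3+5+12 = 20, so the finish is 20 days.
S lies on that path, so at 9 days the path becomes 24 days.
That remains the longest chain; total 24 days.
Change in finish: 24 − 20 = +4 days.

4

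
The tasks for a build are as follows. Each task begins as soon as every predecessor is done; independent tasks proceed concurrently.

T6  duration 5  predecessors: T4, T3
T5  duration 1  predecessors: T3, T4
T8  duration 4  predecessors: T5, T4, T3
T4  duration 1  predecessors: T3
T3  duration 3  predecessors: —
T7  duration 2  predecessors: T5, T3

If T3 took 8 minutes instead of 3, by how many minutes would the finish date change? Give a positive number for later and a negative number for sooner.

5

Critical path before the change: T3→T4→T5→T8 = 3+1+1+4 = 9 giving 9 minutes.
T3 is on the critical path; changing it to 8 makes that path 14 minutes.
That remains the longest chain; total 14 minutes.
Change in finish: 14 − 9 = +5 minutes.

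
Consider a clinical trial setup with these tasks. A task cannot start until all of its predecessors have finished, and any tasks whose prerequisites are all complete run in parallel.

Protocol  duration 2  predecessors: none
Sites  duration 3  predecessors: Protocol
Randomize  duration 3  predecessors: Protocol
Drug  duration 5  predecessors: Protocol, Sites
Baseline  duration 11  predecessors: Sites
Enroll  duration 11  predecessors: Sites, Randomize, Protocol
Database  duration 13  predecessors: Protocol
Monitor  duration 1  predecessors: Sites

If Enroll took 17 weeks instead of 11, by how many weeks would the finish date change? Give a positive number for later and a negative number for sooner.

6

Critical path before the change: Protocol→Sites→Enroll = 2+3+11 = 16 giving 16 weeks.
Enroll lies on that path, so at 17 weeks the path becomes 22 weeks.
The critical path is still Protocol→Sites→Enroll; finish is now 22 weeks.
Change in finish: 22 − 16 = +6 weeks.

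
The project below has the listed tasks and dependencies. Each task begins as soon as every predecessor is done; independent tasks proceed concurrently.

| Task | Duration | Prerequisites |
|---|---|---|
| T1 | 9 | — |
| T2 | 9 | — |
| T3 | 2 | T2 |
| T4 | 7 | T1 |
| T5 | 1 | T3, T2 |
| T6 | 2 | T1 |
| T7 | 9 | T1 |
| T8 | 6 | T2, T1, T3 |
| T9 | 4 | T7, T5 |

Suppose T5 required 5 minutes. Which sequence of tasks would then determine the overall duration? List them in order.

T1, T7, T9

As given, the longest chain is T1→T7→T9 = 9+9+4 = 22, so the finish is 22 minutes.
T5 has 6 minutes of float (longest path through it is 16).
That remains the longest chain; total 22 minutes.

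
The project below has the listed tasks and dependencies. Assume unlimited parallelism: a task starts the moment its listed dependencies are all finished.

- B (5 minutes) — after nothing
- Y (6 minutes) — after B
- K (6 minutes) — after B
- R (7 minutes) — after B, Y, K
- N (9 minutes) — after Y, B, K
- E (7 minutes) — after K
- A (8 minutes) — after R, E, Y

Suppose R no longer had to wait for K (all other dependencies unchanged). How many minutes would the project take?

26

Before: longest chain B→Y→R→A = 5+6+7+8 = 26, finish 26.
Dropping K→R doesn't change R's earliest start (11); another predecessor still binds.
After: B→Y→R→A = 5+6+7+8 = 26 → 26 minutes.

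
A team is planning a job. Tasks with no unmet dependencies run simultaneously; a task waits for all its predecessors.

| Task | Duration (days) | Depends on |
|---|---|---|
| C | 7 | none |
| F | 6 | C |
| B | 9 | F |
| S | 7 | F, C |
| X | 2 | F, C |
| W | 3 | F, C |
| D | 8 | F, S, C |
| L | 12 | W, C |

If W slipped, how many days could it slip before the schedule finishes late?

0

Critical path: C→F→S→D = 7+6+7+8 = 28, so the finish is 28 days.
The longest chain containing W totals 28 days.
Slack of W = 13 − 13 = 0 days.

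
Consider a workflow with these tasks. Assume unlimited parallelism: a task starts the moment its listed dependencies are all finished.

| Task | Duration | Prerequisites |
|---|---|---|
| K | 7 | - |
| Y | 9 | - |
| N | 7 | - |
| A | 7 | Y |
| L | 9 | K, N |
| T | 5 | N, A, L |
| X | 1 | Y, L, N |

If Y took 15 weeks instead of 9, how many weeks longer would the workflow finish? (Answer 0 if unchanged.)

As given, the longest chain is Y→A→T = 9+7+5 = 21, so the finish is 21 weeks.
Since Y is critical, the +6 change carries straight to that chain (now 27 weeks).
No other chain overtakes it, so the finish is 27 weeks.
Change in finish: 27 − 21 = +6 weeks.

6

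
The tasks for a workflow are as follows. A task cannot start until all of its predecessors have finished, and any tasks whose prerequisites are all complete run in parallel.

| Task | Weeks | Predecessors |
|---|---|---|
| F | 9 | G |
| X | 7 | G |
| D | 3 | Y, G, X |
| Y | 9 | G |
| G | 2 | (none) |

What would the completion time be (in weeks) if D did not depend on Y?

With the dependency in place, G→Y→D = 2+9+3 = 14 sets the finish at 14 weeks.
Without Y→D, D's earliest start moves from 11 to 9.
New critical path: G→X→D = 2+7+3 = 12 ⇒ 12 weeks.

12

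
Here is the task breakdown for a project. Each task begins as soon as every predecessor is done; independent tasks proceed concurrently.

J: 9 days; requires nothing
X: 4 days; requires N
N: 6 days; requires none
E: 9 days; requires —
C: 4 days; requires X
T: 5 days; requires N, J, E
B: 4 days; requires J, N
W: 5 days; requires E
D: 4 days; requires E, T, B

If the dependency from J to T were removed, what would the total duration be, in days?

Before: longest chain J→T→D = 9+5+4 = 18, finish 18.
Dropping J→T doesn't change T's earliest start (9); another predecessor still binds.
New critical path: E→T→D = 9+5+4 = 18 ⇒ 18 days.

18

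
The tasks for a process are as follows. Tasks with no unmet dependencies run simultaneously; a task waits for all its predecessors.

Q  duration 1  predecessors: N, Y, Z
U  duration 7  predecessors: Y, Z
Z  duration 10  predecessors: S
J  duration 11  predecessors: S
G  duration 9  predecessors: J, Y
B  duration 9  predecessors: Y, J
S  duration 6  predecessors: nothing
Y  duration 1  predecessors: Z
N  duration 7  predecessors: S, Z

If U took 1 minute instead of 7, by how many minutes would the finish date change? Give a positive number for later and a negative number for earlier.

Baseline: S→Z→Y→G = 6+10+1+9 = 26 → 26 minutes.
U has 2 minutes of float (longest path through it is 24).
That remains the longest chain; total 26 minutes.
Change in finish: 26 − 26 = +0 minutes.

0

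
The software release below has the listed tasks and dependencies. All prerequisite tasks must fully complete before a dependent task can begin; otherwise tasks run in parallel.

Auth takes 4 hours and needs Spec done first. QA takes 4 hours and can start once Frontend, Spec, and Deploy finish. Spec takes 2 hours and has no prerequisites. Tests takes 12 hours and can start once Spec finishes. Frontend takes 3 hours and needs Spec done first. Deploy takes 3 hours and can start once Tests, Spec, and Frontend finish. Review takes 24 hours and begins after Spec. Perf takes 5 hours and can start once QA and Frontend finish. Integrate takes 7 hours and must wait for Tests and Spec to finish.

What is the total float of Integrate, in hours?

The longest chain is Spec→Tests→Deploy→QA→Perf = 2+12+3+4+5 = 26; overall finish 26 hours.
Longest path through Integrate: 21 hours (earliest finish 21, latest finish 26).
Slack of Integrate = 19 − 14 = 5 hours.

5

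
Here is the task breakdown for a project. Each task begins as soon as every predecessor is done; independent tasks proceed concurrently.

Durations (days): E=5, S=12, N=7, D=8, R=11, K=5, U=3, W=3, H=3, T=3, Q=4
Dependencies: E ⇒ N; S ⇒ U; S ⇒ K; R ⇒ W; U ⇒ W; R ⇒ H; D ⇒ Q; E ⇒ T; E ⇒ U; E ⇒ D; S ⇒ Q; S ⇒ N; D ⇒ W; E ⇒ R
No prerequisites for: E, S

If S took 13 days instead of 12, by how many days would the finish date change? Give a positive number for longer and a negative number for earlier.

Baseline: S→N = 12+7 = 19 → 19 days.
Since S is critical, the +1 change carries straight to that chain (now 20 days).
The critical path is still S→N; finish is now 20 days.
Change in finish: 20 − 19 = +1 days.

1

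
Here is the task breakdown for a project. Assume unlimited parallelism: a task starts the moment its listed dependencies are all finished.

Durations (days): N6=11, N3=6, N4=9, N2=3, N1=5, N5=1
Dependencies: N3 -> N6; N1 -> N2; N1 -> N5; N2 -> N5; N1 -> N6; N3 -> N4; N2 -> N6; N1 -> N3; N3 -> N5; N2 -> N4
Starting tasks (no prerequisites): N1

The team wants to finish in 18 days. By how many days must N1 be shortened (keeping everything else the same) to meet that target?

Current finish: 22 days; target: 18.
N1 is on every critical path, so each day cut from N1 cuts the finish by one (this holds down to a finish of 18).
Need 22 − 18 = 4 days off N1 → N1 becomes 1 day, finish becomes 18.

4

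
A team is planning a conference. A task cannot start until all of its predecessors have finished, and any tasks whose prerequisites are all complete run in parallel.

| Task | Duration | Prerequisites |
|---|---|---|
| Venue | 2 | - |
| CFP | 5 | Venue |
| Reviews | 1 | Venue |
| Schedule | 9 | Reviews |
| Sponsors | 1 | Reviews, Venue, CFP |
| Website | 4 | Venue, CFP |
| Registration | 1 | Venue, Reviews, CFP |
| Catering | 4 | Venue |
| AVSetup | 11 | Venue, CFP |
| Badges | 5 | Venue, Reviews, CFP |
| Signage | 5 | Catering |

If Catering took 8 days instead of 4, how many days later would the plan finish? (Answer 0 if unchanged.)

Actual critical path: Venue→CFP→AVSetup = 2+5+11 = 18 ⇒ 18 days.
Catering has 7 days of float (longest path through it is 11).
The critical path is still Venue→CFP→AVSetup; finish is now 18 days.
Change in finish: 18 − 18 = +0 days.

0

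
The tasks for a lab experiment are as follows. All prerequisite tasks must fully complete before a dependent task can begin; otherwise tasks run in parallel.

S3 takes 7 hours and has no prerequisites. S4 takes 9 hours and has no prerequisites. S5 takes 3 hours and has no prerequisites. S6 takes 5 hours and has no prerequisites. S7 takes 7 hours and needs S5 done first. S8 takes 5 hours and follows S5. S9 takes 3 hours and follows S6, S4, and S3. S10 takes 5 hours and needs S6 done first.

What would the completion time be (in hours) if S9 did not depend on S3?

Original critical path: S4→S9 = 9+3 = 12 ⇒ 12 hours.
Dropping S3→S9 doesn't change S9's earliest start (9); another predecessor still binds.
New critical path: S4→S9 = 9+3 = 12 ⇒ 12 hours.

12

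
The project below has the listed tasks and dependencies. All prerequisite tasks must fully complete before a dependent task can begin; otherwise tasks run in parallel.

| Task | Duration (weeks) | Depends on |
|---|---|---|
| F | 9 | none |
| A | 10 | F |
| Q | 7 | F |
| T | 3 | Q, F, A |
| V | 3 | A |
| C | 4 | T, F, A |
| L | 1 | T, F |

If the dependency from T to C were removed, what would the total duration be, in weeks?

23

With the dependency in place, F→A→T→C = 9+10+3+4 = 26 sets the finish at 26 weeks.
Without T→C, C's earliest start moves from 22 to 19.
After: F→A→T→L = 9+10+3+1 = 23 → 23 weeks.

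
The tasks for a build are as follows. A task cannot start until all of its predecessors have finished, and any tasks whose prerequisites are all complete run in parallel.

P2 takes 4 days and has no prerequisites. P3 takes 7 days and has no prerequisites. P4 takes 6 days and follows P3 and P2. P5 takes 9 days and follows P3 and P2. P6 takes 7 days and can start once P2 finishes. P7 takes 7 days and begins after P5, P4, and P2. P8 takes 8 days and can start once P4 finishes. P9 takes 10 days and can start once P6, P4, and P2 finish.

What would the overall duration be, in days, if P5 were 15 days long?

29

As given, the longest chain is P3→P5→P7 = 7+9+7 = 23, so the finish is 23 days.
P5 lies on that path, so at 15 days the path becomes 29 days.
No other chain overtakes it, so the finish is 29 days.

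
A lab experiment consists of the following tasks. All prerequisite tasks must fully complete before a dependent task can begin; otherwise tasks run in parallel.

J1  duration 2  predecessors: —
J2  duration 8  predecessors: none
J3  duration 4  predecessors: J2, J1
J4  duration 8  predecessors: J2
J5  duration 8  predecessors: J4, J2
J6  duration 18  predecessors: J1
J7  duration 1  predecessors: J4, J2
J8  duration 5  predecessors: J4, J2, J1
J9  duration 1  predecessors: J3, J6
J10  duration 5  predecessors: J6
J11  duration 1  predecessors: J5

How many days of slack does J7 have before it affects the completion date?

8

Critical path: J1→J6→J10 = 2+18+5 = 25, so the finish is 25 days.
Longest path through J7: 17 days (earliest finish 17, latest finish 25).
Slack of J7 = 24 − 16 = 8 days.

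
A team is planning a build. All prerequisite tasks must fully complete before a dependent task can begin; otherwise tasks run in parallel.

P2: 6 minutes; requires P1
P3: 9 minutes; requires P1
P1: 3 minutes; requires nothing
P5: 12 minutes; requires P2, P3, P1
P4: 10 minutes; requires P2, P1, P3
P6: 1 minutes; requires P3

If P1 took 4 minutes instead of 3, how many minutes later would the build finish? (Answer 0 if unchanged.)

1

Critical path before the change: P1→P3→P5 = 3+9+12 = 24 giving 24 minutes.
Since P1 is critical, the +1 change carries straight to that chain (now 25 minutes).
No other chain overtakes it, so the finish is 25 minutes.
Change in finish: 25 − 24 = +1 minutes.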